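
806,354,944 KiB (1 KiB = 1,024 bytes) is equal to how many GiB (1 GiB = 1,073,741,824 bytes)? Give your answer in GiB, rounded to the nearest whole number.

806,354,944 KiB = 806,354,944 × 2^10 bytes = 825,707,462,656 bytes
1 GiB = 2^30 bytes = 1,073,741,824 bytes
825,707,462,656 / 1,073,741,824 = 769 GiB

769 GiB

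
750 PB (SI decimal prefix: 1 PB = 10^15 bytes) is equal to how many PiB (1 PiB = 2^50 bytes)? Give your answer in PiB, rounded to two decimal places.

666.13 PiB

750 PB × 1,000,000,000,000,000 bytes/PB = 750,000,000,000,000,000 bytes
1 PiB = 2^50 bytes = 1,125,899,906,842,624 bytes
750,000,000,000,000,000 / 1,125,899,906,842,624 = 666.13 PiB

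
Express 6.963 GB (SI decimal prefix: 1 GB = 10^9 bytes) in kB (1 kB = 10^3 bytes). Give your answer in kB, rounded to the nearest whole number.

6.963 GB × 1,000,000,000 bytes/GB = 6,963,000,000 bytes
1 kB = 1,000 bytes
6,963,000,000 / 1,000 = 6,963,000 kB

6,963,000 kB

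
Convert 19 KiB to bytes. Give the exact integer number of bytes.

19 × 1,024 = 19,456 bytes  (1 KiB = 2^10 bytes)

19,456 bytes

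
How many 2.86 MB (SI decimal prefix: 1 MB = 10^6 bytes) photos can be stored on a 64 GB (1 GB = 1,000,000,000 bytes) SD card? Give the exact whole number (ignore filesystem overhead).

22,377

Capacity: 64 GB = 64,000,000,000 bytes
Per item: 2.86 MB = 2,860,000 bytes
⌊64,000,000,000 / 2,860,000⌋ = 22,377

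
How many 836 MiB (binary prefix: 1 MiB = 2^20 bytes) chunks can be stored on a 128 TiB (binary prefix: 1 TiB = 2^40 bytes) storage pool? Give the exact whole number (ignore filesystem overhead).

160,547

Capacity: 128 TiB = 140,737,488,355,328 bytes
Per item: 836 MiB = 876,609,536 bytes
⌊140,737,488,355,328 / 876,609,536⌋ = 160,547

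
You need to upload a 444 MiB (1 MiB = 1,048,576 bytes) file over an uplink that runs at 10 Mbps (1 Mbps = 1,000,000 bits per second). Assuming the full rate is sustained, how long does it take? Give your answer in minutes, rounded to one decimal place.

6.2 minutes

444 MiB = 465,567,744 bytes = 3,724,541,952 bits
10 Mbps = 10,000,000 bits/s
time = 3,724,541,952 / 10,000,000 = 372.45 s
372.45 s / 60 = 6.2 minutes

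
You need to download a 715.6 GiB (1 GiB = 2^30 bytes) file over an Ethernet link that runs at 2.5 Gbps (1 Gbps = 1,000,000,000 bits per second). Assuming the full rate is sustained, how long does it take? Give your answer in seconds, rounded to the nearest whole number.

715.6 GiB = 768,369,649,254.4 bytes = 6,146,957,194,035.2 bits
2.5 Gbps = 2,500,000,000 bits/s
time = 6,146,957,194,035.2 / 2,500,000,000 = 2,459 s

2,459 seconds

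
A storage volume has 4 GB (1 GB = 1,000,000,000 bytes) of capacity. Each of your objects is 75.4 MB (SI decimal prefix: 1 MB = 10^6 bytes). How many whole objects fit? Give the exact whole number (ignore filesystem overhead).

Capacity: 4 GB = 4,000,000,000 bytes
Per item: 75.4 MB = 75,400,000 bytes
⌊4,000,000,000 / 75,400,000⌋ = 53

53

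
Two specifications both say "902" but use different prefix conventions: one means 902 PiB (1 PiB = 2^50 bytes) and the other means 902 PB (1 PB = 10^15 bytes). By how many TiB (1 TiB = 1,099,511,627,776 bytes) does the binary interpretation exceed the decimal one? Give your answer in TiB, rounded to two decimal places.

103,283.78 TiB

902 PiB = 902 × 1,125,899,906,842,624 = 1,015,561,715,972,046,848 bytes
902 PB = 902 × 1,000,000,000,000,000 = 902,000,000,000,000,000 bytes
difference = 113,561,715,972,046,848 bytes
113,561,715,972,046,848 / 1,099,511,627,776 = 103,283.78 TiB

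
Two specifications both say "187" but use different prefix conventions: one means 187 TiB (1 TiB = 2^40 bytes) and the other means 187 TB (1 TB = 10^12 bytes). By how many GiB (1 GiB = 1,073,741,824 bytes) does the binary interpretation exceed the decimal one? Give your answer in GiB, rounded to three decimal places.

187 TiB = 187 × 1,099,511,627,776 = 205,608,674,394,112 bytes
187 TB = 187 × 1,000,000,000,000 = 187,000,000,000,000 bytes
difference = 18,608,674,394,112 bytes
18,608,674,394,112 / 1,073,741,824 = 17,330.679 GiB

17,330.679 GiB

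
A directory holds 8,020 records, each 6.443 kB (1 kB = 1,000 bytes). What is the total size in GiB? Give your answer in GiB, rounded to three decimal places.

0.048 GiB

Total = 8,020 × 6.443 kB = 51672.86 kB
= 51672.86 × 1,000 bytes = 51,672,860 bytes
1 GiB = 1,073,741,824 bytes
51,672,860 / 1,073,741,824 = 0.048 GiB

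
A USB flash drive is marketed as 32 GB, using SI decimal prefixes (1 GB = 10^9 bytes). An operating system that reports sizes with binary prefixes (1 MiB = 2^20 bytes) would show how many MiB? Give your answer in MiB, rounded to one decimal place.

30,517.6 MiB

32 GB = 32 × 10^9 bytes = 32,000,000,000 bytes
1 MiB = 2^20 bytes = 1,048,576 bytes
32,000,000,000 / 1,048,576 = 30,517.6 MiB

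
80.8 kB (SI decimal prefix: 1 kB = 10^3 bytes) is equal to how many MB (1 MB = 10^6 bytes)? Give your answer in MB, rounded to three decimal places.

0.081 MB

80.8 kB = 80.8 × 10^3 bytes = 80,800 bytes
1 MB = 1,000,000 bytes
80,800 / 1,000,000 = 0.081 MB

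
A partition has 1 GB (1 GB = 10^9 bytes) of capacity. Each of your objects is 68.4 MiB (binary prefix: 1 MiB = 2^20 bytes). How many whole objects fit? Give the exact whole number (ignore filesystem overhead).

Capacity: 1 GB = 1,000,000,000 bytes
Per item: 68.4 MiB = 71,722,598.4 bytes
⌊1,000,000,000 / 71,722,598.4⌋ = 13

13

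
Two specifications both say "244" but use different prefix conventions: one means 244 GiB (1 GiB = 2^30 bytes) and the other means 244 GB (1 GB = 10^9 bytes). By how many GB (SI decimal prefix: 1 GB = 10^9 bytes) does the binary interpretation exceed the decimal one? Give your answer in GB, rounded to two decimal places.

17.99 GB

244 GiB = 244 × 1,073,741,824 = 261,993,005,056 bytes
244 GB = 244 × 1,000,000,000 = 244,000,000,000 bytes
difference = 17,993,005,056 bytes
17,993,005,056 / 1,000,000,000 = 17.99 GB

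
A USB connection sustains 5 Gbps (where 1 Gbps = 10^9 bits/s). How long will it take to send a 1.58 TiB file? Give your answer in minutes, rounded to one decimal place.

46.3 minutes

1.58 TiB = 1,737,228,371,886.08 bytes = 13,897,826,975,088.64 bits
5 Gbps = 5,000,000,000 bits/s
time = 13,897,826,975,088.64 / 5,000,000,000 = 2,779.57 s
2,779.57 s / 60 = 46.3 minutes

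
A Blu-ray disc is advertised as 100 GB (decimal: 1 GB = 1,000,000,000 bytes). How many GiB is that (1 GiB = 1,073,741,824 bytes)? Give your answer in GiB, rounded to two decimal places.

100 GB = 100 × 10^9 bytes = 100,000,000,000 bytes
1 GiB = 1,073,741,824 bytes
100,000,000,000 / 1,073,741,824 = 93.13 GiB

93.13 GiB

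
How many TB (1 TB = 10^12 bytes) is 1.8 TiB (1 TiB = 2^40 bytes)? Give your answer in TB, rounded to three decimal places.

1.8 TiB = 1.8 × 2^40 bytes = 1,979,120,929,996.8 bytes
1 TB = 10^12 bytes = 1,000,000,000,000 bytes
1,979,120,929,996.8 / 1,000,000,000,000 = 1.979 TB

1.979 TB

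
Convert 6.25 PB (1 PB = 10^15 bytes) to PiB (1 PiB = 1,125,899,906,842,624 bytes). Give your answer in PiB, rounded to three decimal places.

6.25 PB × 1,000,000,000,000,000 bytes/PB = 6,250,000,000,000,000 bytes
1 PiB = 2^50 bytes = 1,125,899,906,842,624 bytes
6,250,000,000,000,000 / 1,125,899,906,842,624 = 5.551 PiB

5.551 PiB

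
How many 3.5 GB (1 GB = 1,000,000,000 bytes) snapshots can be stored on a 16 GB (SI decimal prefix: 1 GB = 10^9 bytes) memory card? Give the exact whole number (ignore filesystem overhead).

Capacity: 16 GB = 16,000,000,000 bytes
Per item: 3.5 GB = 3,500,000,000 bytes
⌊16,000,000,000 / 3,500,000,000⌋ = 4

4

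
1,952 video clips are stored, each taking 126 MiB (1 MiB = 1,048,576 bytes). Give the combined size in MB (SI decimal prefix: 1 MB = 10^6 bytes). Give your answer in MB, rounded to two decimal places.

257,899.36 MB

Total = 1,952 × 126 MiB = 245,952 MiB
= 245,952 × 1,048,576 bytes = 257,899,364,352 bytes
1 MB = 1,000,000 bytes
257,899,364,352 / 1,000,000 = 257,899.36 MB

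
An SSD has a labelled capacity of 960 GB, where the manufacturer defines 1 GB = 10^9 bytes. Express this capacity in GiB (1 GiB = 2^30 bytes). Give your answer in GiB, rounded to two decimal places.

894.07 GiB

960 GB = 960 × 10^9 bytes = 960,000,000,000 bytes
1 GiB = 2^30 bytes = 1,073,741,824 bytes
960,000,000,000 / 1,073,741,824 = 894.07 GiB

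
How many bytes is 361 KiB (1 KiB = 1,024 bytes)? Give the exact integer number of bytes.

369,664 bytes

361 × 1,024 = 369,664 bytes  (1 KiB = 2^10 bytes)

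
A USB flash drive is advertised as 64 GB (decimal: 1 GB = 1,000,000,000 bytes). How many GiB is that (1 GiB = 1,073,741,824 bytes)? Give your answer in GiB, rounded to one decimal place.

59.6 GiB

64 GB = 64 × 10^9 bytes = 64,000,000,000 bytes
1 GiB = 1,073,741,824 bytes
64,000,000,000 / 1,073,741,824 = 59.6 GiB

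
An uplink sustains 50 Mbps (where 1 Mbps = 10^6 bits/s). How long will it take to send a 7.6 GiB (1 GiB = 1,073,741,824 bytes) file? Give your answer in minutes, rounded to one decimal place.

7.6 GiB = 8,160,437,862.4 bytes = 65,283,502,899.2 bits
50 Mbps = 50,000,000 bits/s
time = 65,283,502,899.2 / 50,000,000 = 1,305.67 s
1,305.67 s / 60 = 21.8 minutes

21.8 minutes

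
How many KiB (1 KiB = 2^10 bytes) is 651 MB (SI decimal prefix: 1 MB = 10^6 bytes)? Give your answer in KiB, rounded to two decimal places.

635,742.19 KiB

651 MB = 651 × 10^6 bytes = 651,000,000 bytes
1 KiB = 1,024 bytes
651,000,000 / 1,024 = 635,742.19 KiB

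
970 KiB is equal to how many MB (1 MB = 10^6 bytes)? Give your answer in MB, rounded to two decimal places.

970 KiB × 1,024 bytes/KiB = 993,280 bytes
1 MB = 1,000,000 bytes
993,280 / 1,000,000 = 0.99 MB

0.99 MB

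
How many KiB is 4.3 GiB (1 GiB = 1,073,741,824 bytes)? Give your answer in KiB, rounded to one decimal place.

4,508,876.8 KiB

4.3 GiB × 1,073,741,824 bytes/GiB = 4,617,089,843.2 bytes
1 KiB = 1,024 bytes
4,617,089,843.2 / 1,024 = 4,508,876.8 KiB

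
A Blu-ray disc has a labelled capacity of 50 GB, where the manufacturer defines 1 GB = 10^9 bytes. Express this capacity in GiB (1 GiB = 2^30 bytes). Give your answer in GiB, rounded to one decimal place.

46.6 GiB

50 GB × 1,000,000,000 bytes/GB = 50,000,000,000 bytes
1 GiB = 1,073,741,824 bytes
50,000,000,000 / 1,073,741,824 = 46.6 GiB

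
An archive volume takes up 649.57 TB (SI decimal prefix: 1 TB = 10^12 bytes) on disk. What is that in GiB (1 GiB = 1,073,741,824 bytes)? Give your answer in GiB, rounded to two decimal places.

604,959.20 GiB

649.57 TB = 649.57 × 10^12 bytes = 649,570,000,000,000 bytes
1 GiB = 1,073,741,824 bytes
649,570,000,000,000 / 1,073,741,824 = 604,959.20 GiB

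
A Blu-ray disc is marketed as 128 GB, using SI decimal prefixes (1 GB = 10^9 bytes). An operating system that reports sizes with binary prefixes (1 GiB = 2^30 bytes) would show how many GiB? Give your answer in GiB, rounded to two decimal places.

119.21 GiB

128 GB × 1,000,000,000 bytes/GB = 128,000,000,000 bytes
1 GiB = 2^30 bytes = 1,073,741,824 bytes
128,000,000,000 / 1,073,741,824 = 119.21 GiB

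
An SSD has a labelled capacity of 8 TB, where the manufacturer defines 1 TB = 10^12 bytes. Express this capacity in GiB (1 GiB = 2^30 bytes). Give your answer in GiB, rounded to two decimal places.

7,450.58 GiB

8 TB × 1,000,000,000,000 bytes/TB = 8,000,000,000,000 bytes
1 GiB = 2^30 bytes = 1,073,741,824 bytes
8,000,000,000,000 / 1,073,741,824 = 7,450.58 GiB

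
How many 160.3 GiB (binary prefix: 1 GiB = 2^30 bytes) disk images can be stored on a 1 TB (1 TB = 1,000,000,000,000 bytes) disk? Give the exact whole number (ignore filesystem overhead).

5

Capacity: 1 TB = 1,000,000,000,000 bytes
Per item: 160.3 GiB = 172,120,814,387.2 bytes
⌊1,000,000,000,000 / 172,120,814,387.2⌋ = 5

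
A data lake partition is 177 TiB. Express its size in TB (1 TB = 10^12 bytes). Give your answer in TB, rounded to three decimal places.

177 TiB × 1,099,511,627,776 bytes/TiB = 194,613,558,116,352 bytes
1 TB = 1,000,000,000,000 bytes
194,613,558,116,352 / 1,000,000,000,000 = 194.614 TB

194.614 TB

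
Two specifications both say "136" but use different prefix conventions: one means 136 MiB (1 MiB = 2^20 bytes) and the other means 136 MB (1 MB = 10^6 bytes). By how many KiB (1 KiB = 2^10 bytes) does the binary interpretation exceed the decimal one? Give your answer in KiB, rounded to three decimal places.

136 MiB = 136 × 1,048,576 = 142,606,336 bytes
136 MB = 136 × 1,000,000 = 136,000,000 bytes
difference = 6,606,336 bytes
6,606,336 / 1,024 = 6,451.500 KiB

6,451.500 KiB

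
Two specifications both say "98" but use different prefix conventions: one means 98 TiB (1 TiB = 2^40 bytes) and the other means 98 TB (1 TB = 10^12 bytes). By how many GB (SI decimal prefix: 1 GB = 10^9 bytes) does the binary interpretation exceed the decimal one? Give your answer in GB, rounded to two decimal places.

98 TiB = 98 × 1,099,511,627,776 = 107,752,139,522,048 bytes
98 TB = 98 × 1,000,000,000,000 = 98,000,000,000,000 bytes
difference = 9,752,139,522,048 bytes
9,752,139,522,048 / 1,000,000,000 = 9,752.14 GB

9,752.14 GB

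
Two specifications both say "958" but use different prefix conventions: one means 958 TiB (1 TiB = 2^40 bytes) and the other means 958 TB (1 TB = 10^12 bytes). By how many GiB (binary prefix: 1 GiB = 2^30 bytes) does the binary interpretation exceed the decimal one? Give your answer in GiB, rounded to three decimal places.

88,784.974 GiB

958 TiB = 958 × 1,099,511,627,776 = 1,053,332,139,409,408 bytes
958 TB = 958 × 1,000,000,000,000 = 958,000,000,000,000 bytes
difference = 95,332,139,409,408 bytes
95,332,139,409,408 / 1,073,741,824 = 88,784.974 GiB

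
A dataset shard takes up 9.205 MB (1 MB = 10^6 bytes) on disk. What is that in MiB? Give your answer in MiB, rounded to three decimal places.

8.779 MiB

9.205 MB × 1,000,000 bytes/MB = 9,205,000 bytes
1 MiB = 2^20 bytes = 1,048,576 bytes
9,205,000 / 1,048,576 = 8.779 MiB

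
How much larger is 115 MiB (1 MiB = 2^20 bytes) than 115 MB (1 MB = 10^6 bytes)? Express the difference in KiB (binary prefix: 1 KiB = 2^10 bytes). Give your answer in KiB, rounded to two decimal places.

115 MiB = 115 × 1,048,576 = 120,586,240 bytes
115 MB = 115 × 1,000,000 = 115,000,000 bytes
difference = 5,586,240 bytes
5,586,240 / 1,024 = 5,455.31 KiB

5,455.31 KiB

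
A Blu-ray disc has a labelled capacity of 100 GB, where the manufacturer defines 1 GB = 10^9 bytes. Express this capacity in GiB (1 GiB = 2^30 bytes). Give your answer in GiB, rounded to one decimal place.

93.1 GiB

100 GB = 100 × 10^9 bytes = 100,000,000,000 bytes
1 GiB = 1,073,741,824 bytes
100,000,000,000 / 1,073,741,824 = 93.1 GiB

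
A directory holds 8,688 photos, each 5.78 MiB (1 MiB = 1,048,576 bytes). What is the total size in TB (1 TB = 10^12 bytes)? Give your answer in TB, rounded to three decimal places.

Total = 8,688 × 5.78 MiB = 50216.64 MiB
= 50216.64 × 1,048,576 bytes = 52,655,963,504.64 bytes
1 TB = 1,000,000,000,000 bytes
52,655,963,504.64 / 1,000,000,000,000 = 0.053 TB

0.053 TB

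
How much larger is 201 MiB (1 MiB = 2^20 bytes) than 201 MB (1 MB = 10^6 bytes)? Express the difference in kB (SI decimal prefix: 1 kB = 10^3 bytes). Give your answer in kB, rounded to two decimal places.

201 MiB = 201 × 1,048,576 = 210,763,776 bytes
201 MB = 201 × 1,000,000 = 201,000,000 bytes
difference = 9,763,776 bytes
9,763,776 / 1,000 = 9,763.78 kB

9,763.78 kB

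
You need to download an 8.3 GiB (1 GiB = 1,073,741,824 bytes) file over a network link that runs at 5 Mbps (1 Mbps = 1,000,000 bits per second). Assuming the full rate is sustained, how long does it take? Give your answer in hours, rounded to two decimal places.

3.96 hours

8.3 GiB = 8,912,057,139.2 bytes = 71,296,457,113.6 bits
5 Mbps = 5,000,000 bits/s
time = 71,296,457,113.6 / 5,000,000 = 14,259.2914 s
14,259.2914 s / 3600 = 3.96 hours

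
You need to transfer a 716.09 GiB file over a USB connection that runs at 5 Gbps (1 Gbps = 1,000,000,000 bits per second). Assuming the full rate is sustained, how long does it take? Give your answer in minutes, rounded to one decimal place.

20.5 minutes

716.09 GiB = 768,895,782,748.16 bytes = 6,151,166,261,985.28 bits
5 Gbps = 5,000,000,000 bits/s
time = 6,151,166,261,985.28 / 5,000,000,000 = 1,230.23 s
1,230.23 s / 60 = 20.5 minutes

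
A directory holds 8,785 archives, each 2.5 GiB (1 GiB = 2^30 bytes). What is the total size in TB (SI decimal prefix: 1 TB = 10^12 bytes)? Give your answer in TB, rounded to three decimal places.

23.582 TB

Total = 8,785 × 2.5 GiB = 21962.5 GiB
= 21962.5 × 1,073,741,824 bytes = 23,582,054,809,600 bytes
1 TB = 1,000,000,000,000 bytes
23,582,054,809,600 / 1,000,000,000,000 = 23.582 TB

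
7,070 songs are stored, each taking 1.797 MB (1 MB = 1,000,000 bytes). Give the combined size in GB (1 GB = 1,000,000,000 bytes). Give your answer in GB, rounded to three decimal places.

12.705 GB

Total = 7,070 × 1.797 MB = 12704.79 MB
= 12704.79 × 1,000,000 bytes = 12,704,790,000 bytes
1 GB = 1,000,000,000 bytes
12,704,790,000 / 1,000,000,000 = 12.705 GB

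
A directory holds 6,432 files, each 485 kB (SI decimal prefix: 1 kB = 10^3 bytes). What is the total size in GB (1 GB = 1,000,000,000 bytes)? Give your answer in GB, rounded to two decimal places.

Total = 6,432 × 485 kB = 3,119,520 kB
= 3,119,520 × 1,000 bytes = 3,119,520,000 bytes
1 GB = 1,000,000,000 bytes
3,119,520,000 / 1,000,000,000 = 3.12 GB

3.12 GB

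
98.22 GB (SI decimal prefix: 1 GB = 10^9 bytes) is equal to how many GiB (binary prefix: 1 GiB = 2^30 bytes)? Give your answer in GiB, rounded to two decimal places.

91.47 GiB

98.22 GB × 1,000,000,000 bytes/GB = 98,220,000,000 bytes
1 GiB = 1,073,741,824 bytes
98,220,000,000 / 1,073,741,824 = 91.47 GiB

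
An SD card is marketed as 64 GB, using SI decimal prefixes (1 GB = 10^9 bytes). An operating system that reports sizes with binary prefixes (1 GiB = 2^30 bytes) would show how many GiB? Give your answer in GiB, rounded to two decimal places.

64 GB = 64 × 10^9 bytes = 64,000,000,000 bytes
1 GiB = 2^30 bytes = 1,073,741,824 bytes
64,000,000,000 / 1,073,741,824 = 59.60 GiB

59.60 GiB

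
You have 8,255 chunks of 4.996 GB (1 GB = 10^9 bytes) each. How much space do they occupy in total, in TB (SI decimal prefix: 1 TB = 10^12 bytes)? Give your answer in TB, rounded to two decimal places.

41.24 TB

Total = 8,255 × 4.996 GB = 41241.98 GB
= 41241.98 × 1,000,000,000 bytes = 41,241,980,000,000 bytes
1 TB = 1,000,000,000,000 bytes
41,241,980,000,000 / 1,000,000,000,000 = 41.24 TB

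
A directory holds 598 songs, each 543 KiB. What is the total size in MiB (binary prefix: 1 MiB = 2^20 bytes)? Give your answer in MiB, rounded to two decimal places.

Total = 598 × 543 KiB = 324,714 KiB
= 324,714 × 1,024 bytes = 332,507,136 bytes
1 MiB = 1,048,576 bytes
332,507,136 / 1,048,576 = 317.10 MiB

317.10 MiB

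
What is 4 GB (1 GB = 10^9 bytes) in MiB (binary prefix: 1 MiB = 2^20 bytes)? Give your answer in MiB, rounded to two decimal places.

3,814.70 MiB

4 GB × 1,000,000,000 bytes/GB = 4,000,000,000 bytes
1 MiB = 1,048,576 bytes
4,000,000,000 / 1,048,576 = 3,814.70 MiB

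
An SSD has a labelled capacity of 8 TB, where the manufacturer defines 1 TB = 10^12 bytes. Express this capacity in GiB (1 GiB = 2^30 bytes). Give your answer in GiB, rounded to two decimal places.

8 TB = 8 × 10^12 bytes = 8,000,000,000,000 bytes
1 GiB = 2^30 bytes = 1,073,741,824 bytes
8,000,000,000,000 / 1,073,741,824 = 7,450.58 GiB

7,450.58 GiB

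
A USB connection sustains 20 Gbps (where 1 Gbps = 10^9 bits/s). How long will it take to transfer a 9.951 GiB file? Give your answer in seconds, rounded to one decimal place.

4.3 seconds

9.951 GiB = 10,684,804,890.624 bytes = 85,478,439,124.992 bits
20 Gbps = 20,000,000,000 bits/s
time = 85,478,439,124.992 / 20,000,000,000 = 4.3 s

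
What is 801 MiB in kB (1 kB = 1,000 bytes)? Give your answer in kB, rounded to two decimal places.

801 MiB × 1,048,576 bytes/MiB = 839,909,376 bytes
1 kB = 10^3 bytes = 1,000 bytes
839,909,376 / 1,000 = 839,909.38 kB

839,909.38 kB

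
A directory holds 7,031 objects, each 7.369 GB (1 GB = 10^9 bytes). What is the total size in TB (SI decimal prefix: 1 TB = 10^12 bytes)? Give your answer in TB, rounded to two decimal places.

Total = 7,031 × 7.369 GB = 51811.439 GB
= 51811.439 × 1,000,000,000 bytes = 51,811,439,000,000 bytes
1 TB = 1,000,000,000,000 bytes
51,811,439,000,000 / 1,000,000,000,000 = 51.81 TB

51.81 TB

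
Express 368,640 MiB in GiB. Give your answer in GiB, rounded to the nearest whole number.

368,640 MiB × 1,048,576 bytes/MiB = 386,547,056,640 bytes
1 GiB = 1,073,741,824 bytes
386,547,056,640 / 1,073,741,824 = 360 GiB

360 GiB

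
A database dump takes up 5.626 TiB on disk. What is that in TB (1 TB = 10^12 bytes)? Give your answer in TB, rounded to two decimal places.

5.626 TiB = 5.626 × 2^40 bytes = 6,185,852,417,867.776 bytes
1 TB = 1,000,000,000,000 bytes
6,185,852,417,867.776 / 1,000,000,000,000 = 6.19 TB

6.19 TB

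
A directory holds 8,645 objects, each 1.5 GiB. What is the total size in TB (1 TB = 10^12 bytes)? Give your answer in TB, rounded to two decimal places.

13.92 TB

Total = 8,645 × 1.5 GiB = 12967.5 GiB
= 12967.5 × 1,073,741,824 bytes = 13,923,747,102,720 bytes
1 TB = 1,000,000,000,000 bytes
13,923,747,102,720 / 1,000,000,000,000 = 13.92 TB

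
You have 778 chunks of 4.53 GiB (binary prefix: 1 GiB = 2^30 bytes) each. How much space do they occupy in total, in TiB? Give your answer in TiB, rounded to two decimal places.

3.44 TiB

Total = 778 × 4.53 GiB = 3524.34 GiB
= 3524.34 × 1,073,741,824 bytes = 3,784,231,259,996.16 bytes
1 TiB = 1,099,511,627,776 bytes
3,784,231,259,996.16 / 1,099,511,627,776 = 3.44 TiB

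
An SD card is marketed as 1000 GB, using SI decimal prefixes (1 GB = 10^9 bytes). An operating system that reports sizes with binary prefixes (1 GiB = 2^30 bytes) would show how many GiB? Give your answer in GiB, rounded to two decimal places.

1000 GB = 1000 × 10^9 bytes = 1,000,000,000,000 bytes
1 GiB = 1,073,741,824 bytes
1,000,000,000,000 / 1,073,741,824 = 931.32 GiB

931.32 GiB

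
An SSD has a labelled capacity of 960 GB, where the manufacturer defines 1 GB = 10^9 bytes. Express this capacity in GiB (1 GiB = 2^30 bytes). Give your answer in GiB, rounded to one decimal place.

894.1 GiB

960 GB = 960 × 10^9 bytes = 960,000,000,000 bytes
1 GiB = 2^30 bytes = 1,073,741,824 bytes
960,000,000,000 / 1,073,741,824 = 894.1 GiB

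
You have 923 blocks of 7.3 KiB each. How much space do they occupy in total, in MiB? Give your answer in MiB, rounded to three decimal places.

6.580 MiB

Total = 923 × 7.3 KiB = 6737.9 KiB
= 6737.9 × 1,024 bytes = 6,899,609.6 bytes
1 MiB = 1,048,576 bytes
6,899,609.6 / 1,048,576 = 6.580 MiB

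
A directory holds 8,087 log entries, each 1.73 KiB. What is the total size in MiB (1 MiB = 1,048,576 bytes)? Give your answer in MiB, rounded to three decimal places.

Total = 8,087 × 1.73 KiB = 13990.51 KiB
= 13990.51 × 1,024 bytes = 14,326,282.24 bytes
1 MiB = 1,048,576 bytes
14,326,282.24 / 1,048,576 = 13.663 MiB

13.663 MiB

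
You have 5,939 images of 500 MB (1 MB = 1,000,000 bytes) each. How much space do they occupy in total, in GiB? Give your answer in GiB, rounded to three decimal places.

Total = 5,939 × 500 MB = 2,969,500 MB
= 2,969,500 × 1,000,000 bytes = 2,969,500,000,000 bytes
1 GiB = 1,073,741,824 bytes
2,969,500,000,000 / 1,073,741,824 = 2,765.562 GiB

2,765.562 GiB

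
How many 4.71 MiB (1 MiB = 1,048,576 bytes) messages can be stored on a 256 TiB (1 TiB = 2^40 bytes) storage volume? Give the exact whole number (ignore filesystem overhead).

Capacity: 256 TiB = 281,474,976,710,656 bytes
Per item: 4.71 MiB = 4,938,792.96 bytes
⌊281,474,976,710,656 / 4,938,792.96⌋ = 56,992,665

56,992,665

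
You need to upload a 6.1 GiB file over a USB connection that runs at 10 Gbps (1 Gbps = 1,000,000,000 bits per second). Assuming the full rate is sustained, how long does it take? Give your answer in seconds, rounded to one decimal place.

5.2 seconds

6.1 GiB = 6,549,825,126.4 bytes = 52,398,601,011.2 bits
10 Gbps = 10,000,000,000 bits/s
time = 52,398,601,011.2 / 10,000,000,000 = 5.2 s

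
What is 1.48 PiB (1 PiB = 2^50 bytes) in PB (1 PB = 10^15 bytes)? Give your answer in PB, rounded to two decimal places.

1.67 PB

1.48 PiB = 1.48 × 2^50 bytes = 1,666,331,862,127,083.52 bytes
1 PB = 10^15 bytes = 1,000,000,000,000,000 bytes
1,666,331,862,127,083.52 / 1,000,000,000,000,000 = 1.67 PB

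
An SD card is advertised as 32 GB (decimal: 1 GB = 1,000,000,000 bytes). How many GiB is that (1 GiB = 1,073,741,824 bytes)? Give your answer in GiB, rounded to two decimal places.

32 GB × 1,000,000,000 bytes/GB = 32,000,000,000 bytes
1 GiB = 2^30 bytes = 1,073,741,824 bytes
32,000,000,000 / 1,073,741,824 = 29.80 GiB

29.80 GiB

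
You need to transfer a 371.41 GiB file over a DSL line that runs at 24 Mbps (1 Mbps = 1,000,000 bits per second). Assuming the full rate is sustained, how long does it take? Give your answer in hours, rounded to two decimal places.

36.93 hours

371.41 GiB = 398,798,450,851.84 bytes = 3,190,387,606,814.72 bits
24 Mbps = 24,000,000 bits/s
time = 3,190,387,606,814.72 / 24,000,000 = 132,932.8170 s
132,932.8170 s / 3600 = 36.93 hours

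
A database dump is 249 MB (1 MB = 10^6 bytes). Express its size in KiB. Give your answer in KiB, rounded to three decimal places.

249 MB = 249 × 10^6 bytes = 249,000,000 bytes
1 KiB = 1,024 bytes
249,000,000 / 1,024 = 243,164.063 KiB

243,164.063 KiB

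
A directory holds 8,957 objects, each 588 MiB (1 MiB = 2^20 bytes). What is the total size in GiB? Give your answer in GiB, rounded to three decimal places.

5,143.277 GiB

Total = 8,957 × 588 MiB = 5,266,716 MiB
= 5,266,716 × 1,048,576 bytes = 5,522,551,996,416 bytes
1 GiB = 1,073,741,824 bytes
5,522,551,996,416 / 1,073,741,824 = 5,143.277 GiB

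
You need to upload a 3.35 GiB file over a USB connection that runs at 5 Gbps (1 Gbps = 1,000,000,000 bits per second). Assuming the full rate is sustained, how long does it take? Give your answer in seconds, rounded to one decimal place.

5.8 seconds

3.35 GiB = 3,597,035,110.4 bytes = 28,776,280,883.2 bits
5 Gbps = 5,000,000,000 bits/s
time = 28,776,280,883.2 / 5,000,000,000 = 5.8 s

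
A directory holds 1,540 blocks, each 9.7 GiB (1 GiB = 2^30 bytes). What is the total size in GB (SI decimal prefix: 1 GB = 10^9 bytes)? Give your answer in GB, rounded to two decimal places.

16,039.56 GB

Total = 1,540 × 9.7 GiB = 14,938 GiB
= 14,938 × 1,073,741,824 bytes = 16,039,555,366,912 bytes
1 GB = 1,000,000,000 bytes
16,039,555,366,912 / 1,000,000,000 = 16,039.56 GB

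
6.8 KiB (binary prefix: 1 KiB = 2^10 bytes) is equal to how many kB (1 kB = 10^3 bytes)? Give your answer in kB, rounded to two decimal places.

6.96 kB

6.8 KiB = 6.8 × 2^10 bytes = 6,963.2 bytes
1 kB = 1,000 bytes
6,963.2 / 1,000 = 6.96 kB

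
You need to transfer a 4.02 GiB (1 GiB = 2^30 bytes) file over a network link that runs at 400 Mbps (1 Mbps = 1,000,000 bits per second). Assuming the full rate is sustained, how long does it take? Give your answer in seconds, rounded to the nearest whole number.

86 seconds

4.02 GiB = 4,316,442,132.48 bytes = 34,531,537,059.84 bits
400 Mbps = 400,000,000 bits/s
time = 34,531,537,059.84 / 400,000,000 = 86 s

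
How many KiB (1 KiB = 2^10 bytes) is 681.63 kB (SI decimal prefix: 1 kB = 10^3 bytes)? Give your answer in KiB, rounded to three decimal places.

665.654 KiB

681.63 kB × 1,000 bytes/kB = 681,630 bytes
1 KiB = 2^10 bytes = 1,024 bytes
681,630 / 1,024 = 665.654 KiB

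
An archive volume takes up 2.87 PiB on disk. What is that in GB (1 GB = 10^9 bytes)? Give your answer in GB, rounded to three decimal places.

2.87 PiB × 1,125,899,906,842,624 bytes/PiB = 3,231,332,732,638,330.88 bytes
1 GB = 1,000,000,000 bytes
3,231,332,732,638,330.88 / 1,000,000,000 = 3,231,332.733 GB

3,231,332.733 GB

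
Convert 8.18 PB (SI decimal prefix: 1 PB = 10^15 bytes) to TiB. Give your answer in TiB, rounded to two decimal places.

7,439.67 TiB

8.18 PB × 1,000,000,000,000,000 bytes/PB = 8,180,000,000,000,000 bytes
1 TiB = 2^40 bytes = 1,099,511,627,776 bytes
8,180,000,000,000,000 / 1,099,511,627,776 = 7,439.67 TiB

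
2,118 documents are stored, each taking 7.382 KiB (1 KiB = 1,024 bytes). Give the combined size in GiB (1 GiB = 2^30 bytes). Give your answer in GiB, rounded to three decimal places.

0.015 GiB

Total = 2,118 × 7.382 KiB = 15635.076 KiB
= 15635.076 × 1,024 bytes = 16,010,317.824 bytes
1 GiB = 1,073,741,824 bytes
16,010,317.824 / 1,073,741,824 = 0.015 GiB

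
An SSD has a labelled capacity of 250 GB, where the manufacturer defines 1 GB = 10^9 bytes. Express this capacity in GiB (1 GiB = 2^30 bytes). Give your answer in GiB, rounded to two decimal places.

232.83 GiB

250 GB × 1,000,000,000 bytes/GB = 250,000,000,000 bytes
1 GiB = 1,073,741,824 bytes
250,000,000,000 / 1,073,741,824 = 232.83 GiB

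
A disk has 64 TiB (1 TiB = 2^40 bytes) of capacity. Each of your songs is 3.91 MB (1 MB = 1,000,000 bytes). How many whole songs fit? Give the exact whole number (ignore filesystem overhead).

17,997,121

Capacity: 64 TiB = 70,368,744,177,664 bytes
Per item: 3.91 MB = 3,910,000 bytes
⌊70,368,744,177,664 / 3,910,000⌋ = 17,997,121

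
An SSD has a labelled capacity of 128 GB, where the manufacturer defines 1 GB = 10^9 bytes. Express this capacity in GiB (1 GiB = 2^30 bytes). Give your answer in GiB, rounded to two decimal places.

119.21 GiB

128 GB = 128 × 10^9 bytes = 128,000,000,000 bytes
1 GiB = 1,073,741,824 bytes
128,000,000,000 / 1,073,741,824 = 119.21 GiB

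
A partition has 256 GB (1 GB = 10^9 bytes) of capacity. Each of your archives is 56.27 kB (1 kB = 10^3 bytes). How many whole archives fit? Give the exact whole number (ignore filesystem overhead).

Capacity: 256 GB = 256,000,000,000 bytes
Per item: 56.27 kB = 56,270 bytes
⌊256,000,000,000 / 56,270⌋ = 4,549,493

4,549,493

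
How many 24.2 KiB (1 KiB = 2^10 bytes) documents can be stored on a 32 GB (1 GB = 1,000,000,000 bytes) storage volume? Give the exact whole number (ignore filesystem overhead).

Capacity: 32 GB = 32,000,000,000 bytes
Per item: 24.2 KiB = 24,780.8 bytes
⌊32,000,000,000 / 24,780.8⌋ = 1,291,322

1,291,322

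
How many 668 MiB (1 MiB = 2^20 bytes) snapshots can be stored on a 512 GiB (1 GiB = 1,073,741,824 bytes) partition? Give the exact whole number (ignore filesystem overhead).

Capacity: 512 GiB = 549,755,813,888 bytes
Per item: 668 MiB = 700,448,768 bytes
⌊549,755,813,888 / 700,448,768⌋ = 784

784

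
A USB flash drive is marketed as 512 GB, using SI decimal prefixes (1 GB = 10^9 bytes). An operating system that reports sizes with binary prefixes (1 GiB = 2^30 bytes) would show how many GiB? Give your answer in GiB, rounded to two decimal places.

476.84 GiB

512 GB = 512 × 10^9 bytes = 512,000,000,000 bytes
1 GiB = 2^30 bytes = 1,073,741,824 bytes
512,000,000,000 / 1,073,741,824 = 476.84 GiB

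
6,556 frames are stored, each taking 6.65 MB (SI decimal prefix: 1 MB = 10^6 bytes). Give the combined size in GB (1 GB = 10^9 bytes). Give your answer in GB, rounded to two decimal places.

Total = 6,556 × 6.65 MB = 43597.4 MB
= 43597.4 × 1,000,000 bytes = 43,597,400,000 bytes
1 GB = 1,000,000,000 bytes
43,597,400,000 / 1,000,000,000 = 43.60 GB

43.60 GB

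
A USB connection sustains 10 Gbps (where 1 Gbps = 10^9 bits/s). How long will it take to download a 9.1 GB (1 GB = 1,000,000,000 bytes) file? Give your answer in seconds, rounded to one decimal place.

7.3 seconds

9.1 GB = 9,100,000,000 bytes = 72,800,000,000 bits
10 Gbps = 10,000,000,000 bits/s
time = 72,800,000,000 / 10,000,000,000 = 7.3 s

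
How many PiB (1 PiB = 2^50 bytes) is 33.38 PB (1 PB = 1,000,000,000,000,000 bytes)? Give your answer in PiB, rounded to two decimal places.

29.65 PiB

33.38 PB = 33.38 × 10^15 bytes = 33,380,000,000,000,000 bytes
1 PiB = 1,125,899,906,842,624 bytes
33,380,000,000,000,000 / 1,125,899,906,842,624 = 29.65 PiB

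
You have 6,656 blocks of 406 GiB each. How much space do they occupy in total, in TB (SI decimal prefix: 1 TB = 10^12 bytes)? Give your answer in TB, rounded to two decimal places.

Total = 6,656 × 406 GiB = 2,702,336 GiB
= 2,702,336 × 1,073,741,824 bytes = 2,901,611,185,700,864 bytes
1 TB = 1,000,000,000,000 bytes
2,901,611,185,700,864 / 1,000,000,000,000 = 2,901.61 TB

2,901.61 TB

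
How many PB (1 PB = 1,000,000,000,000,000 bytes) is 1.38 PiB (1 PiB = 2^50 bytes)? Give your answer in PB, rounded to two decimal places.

1.55 PB

1.38 PiB × 1,125,899,906,842,624 bytes/PiB = 1,553,741,871,442,821.12 bytes
1 PB = 1,000,000,000,000,000 bytes
1,553,741,871,442,821.12 / 1,000,000,000,000,000 = 1.55 PB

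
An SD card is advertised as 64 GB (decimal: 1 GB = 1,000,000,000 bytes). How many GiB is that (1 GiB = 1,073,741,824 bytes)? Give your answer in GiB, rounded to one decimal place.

64 GB × 1,000,000,000 bytes/GB = 64,000,000,000 bytes
1 GiB = 1,073,741,824 bytes
64,000,000,000 / 1,073,741,824 = 59.6 GiB

59.6 GiB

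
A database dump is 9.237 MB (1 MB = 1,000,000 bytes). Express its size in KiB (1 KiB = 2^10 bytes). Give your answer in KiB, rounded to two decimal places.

9.237 MB = 9.237 × 10^6 bytes = 9,237,000 bytes
1 KiB = 2^10 bytes = 1,024 bytes
9,237,000 / 1,024 = 9,020.51 KiB

9,020.51 KiB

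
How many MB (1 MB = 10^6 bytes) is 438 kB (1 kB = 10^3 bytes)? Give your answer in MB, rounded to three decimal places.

438 kB × 1,000 bytes/kB = 438,000 bytes
1 MB = 1,000,000 bytes
438,000 / 1,000,000 = 0.438 MB

0.438 MB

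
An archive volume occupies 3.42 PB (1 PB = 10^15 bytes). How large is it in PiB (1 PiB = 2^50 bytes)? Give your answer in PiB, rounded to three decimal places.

3.038 PiB

3.42 PB × 1,000,000,000,000,000 bytes/PB = 3,420,000,000,000,000 bytes
1 PiB = 2^50 bytes = 1,125,899,906,842,624 bytes
3,420,000,000,000,000 / 1,125,899,906,842,624 = 3.038 PiB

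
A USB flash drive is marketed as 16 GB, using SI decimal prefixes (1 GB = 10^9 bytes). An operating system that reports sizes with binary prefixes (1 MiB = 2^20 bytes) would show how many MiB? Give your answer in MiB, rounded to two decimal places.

15,258.79 MiB

16 GB = 16 × 10^9 bytes = 16,000,000,000 bytes
1 MiB = 1,048,576 bytes
16,000,000,000 / 1,048,576 = 15,258.79 MiB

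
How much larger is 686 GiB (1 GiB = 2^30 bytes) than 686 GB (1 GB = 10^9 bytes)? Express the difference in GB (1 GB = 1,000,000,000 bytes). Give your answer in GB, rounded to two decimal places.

50.59 GB

686 GiB = 686 × 1,073,741,824 = 736,586,891,264 bytes
686 GB = 686 × 1,000,000,000 = 686,000,000,000 bytes
difference = 50,586,891,264 bytes
50,586,891,264 / 1,000,000,000 = 50.59 GB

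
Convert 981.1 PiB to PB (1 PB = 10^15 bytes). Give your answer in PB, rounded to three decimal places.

981.1 PiB × 1,125,899,906,842,624 bytes/PiB = 1,104,620,398,603,298,406.4 bytes
1 PB = 1,000,000,000,000,000 bytes
1,104,620,398,603,298,406.4 / 1,000,000,000,000,000 = 1,104.620 PB

1,104.620 PB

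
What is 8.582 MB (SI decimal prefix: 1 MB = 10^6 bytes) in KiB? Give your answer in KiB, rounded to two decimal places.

8,380.86 KiB

8.582 MB × 1,000,000 bytes/MB = 8,582,000 bytes
1 KiB = 2^10 bytes = 1,024 bytes
8,582,000 / 1,024 = 8,380.86 KiB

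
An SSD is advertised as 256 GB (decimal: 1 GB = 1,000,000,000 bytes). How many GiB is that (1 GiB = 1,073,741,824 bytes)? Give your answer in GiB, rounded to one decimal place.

256 GB = 256 × 10^9 bytes = 256,000,000,000 bytes
1 GiB = 2^30 bytes = 1,073,741,824 bytes
256,000,000,000 / 1,073,741,824 = 238.4 GiB

238.4 GiB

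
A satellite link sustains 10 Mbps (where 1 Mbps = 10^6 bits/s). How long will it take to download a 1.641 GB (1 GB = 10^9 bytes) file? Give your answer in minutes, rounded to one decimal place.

1.641 GB = 1,641,000,000 bytes = 13,128,000,000 bits
10 Mbps = 10,000,000 bits/s
time = 13,128,000,000 / 10,000,000 = 1,312.80 s
1,312.80 s / 60 = 21.9 minutes

21.9 minutes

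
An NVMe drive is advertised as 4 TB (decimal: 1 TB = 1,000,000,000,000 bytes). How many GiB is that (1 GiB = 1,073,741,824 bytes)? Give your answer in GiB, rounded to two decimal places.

3,725.29 GiB

4 TB = 4 × 10^12 bytes = 4,000,000,000,000 bytes
1 GiB = 2^30 bytes = 1,073,741,824 bytes
4,000,000,000,000 / 1,073,741,824 = 3,725.29 GiB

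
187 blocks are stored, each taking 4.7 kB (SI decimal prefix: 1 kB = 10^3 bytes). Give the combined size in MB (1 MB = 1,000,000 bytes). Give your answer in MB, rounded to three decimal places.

0.879 MB

Total = 187 × 4.7 kB = 878.9 kB
= 878.9 × 1,000 bytes = 878,900 bytes
1 MB = 1,000,000 bytes
878,900 / 1,000,000 = 0.879 MB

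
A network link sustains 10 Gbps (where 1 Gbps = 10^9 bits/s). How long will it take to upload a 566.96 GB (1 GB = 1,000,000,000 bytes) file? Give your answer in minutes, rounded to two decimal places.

7.56 minutes

566.96 GB = 566,960,000,000 bytes = 4,535,680,000,000 bits
10 Gbps = 10,000,000,000 bits/s
time = 4,535,680,000,000 / 10,000,000,000 = 453.568 s
453.568 s / 60 = 7.56 minutes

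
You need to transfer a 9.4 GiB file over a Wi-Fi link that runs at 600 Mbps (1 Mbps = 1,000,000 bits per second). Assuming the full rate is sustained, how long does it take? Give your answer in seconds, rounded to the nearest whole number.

9.4 GiB = 10,093,173,145.6 bytes = 80,745,385,164.8 bits
600 Mbps = 600,000,000 bits/s
time = 80,745,385,164.8 / 600,000,000 = 135 s

135 seconds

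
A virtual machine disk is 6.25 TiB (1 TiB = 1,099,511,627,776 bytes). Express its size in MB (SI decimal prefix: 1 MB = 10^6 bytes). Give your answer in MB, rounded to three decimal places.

6,871,947.674 MB

6.25 TiB = 6.25 × 2^40 bytes = 6,871,947,673,600 bytes
1 MB = 10^6 bytes = 1,000,000 bytes
6,871,947,673,600 / 1,000,000 = 6,871,947.674 MB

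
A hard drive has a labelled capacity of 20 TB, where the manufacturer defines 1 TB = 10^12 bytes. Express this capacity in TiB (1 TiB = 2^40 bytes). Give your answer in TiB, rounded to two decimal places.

18.19 TiB

20 TB × 1,000,000,000,000 bytes/TB = 20,000,000,000,000 bytes
1 TiB = 1,099,511,627,776 bytes
20,000,000,000,000 / 1,099,511,627,776 = 18.19 TiB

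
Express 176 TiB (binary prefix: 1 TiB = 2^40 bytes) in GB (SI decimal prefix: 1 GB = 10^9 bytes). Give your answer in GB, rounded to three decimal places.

176 TiB = 176 × 2^40 bytes = 193,514,046,488,576 bytes
1 GB = 1,000,000,000 bytes
193,514,046,488,576 / 1,000,000,000 = 193,514.046 GB

193,514.046 GB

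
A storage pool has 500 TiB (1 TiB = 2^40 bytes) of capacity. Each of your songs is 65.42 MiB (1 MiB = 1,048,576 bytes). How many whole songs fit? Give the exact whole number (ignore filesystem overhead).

8,014,185

Capacity: 500 TiB = 549,755,813,888,000 bytes
Per item: 65.42 MiB = 68,597,841.92 bytes
⌊549,755,813,888,000 / 68,597,841.92⌋ = 8,014,185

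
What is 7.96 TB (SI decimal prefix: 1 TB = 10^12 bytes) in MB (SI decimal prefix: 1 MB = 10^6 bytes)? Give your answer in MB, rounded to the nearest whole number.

7.96 TB = 7.96 × 10^12 bytes = 7,960,000,000,000 bytes
1 MB = 10^6 bytes = 1,000,000 bytes
7,960,000,000,000 / 1,000,000 = 7,960,000 MB

7,960,000 MB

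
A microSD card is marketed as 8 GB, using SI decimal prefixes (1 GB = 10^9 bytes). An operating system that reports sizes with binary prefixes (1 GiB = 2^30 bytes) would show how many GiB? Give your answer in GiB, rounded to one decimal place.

8 GB = 8 × 10^9 bytes = 8,000,000,000 bytes
1 GiB = 2^30 bytes = 1,073,741,824 bytes
8,000,000,000 / 1,073,741,824 = 7.5 GiB

7.5 GiB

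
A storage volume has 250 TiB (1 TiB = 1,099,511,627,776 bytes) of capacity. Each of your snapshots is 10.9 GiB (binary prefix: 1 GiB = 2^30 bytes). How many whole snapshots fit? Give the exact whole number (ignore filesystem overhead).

23,486

Capacity: 250 TiB = 274,877,906,944,000 bytes
Per item: 10.9 GiB = 11,703,785,881.6 bytes
⌊274,877,906,944,000 / 11,703,785,881.6⌋ = 23,486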